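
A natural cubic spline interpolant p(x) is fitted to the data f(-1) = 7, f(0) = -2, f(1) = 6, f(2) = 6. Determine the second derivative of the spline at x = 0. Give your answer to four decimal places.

30.4000

Let M_i = p''(x_i). Step sizes h_i = 1, 1, 1; slopes of the chords Δ_i = (y_(i+1) - y_i)/h_i = -9, 8, 0.
  1·M_0 + 4·M_1 + 1·M_2 = 6(Δ_1 - Δ_0) = 102
  1·M_1 + 4·M_2 + 1·M_3 = 6(Δ_2 - Δ_1) = -48
Natural end conditions: M_0 = M_3 = 0.
Forward elimination and back-substitution give M_0 = 0, M_1 = 152/5, M_2 = -98/5, M_3 = 0.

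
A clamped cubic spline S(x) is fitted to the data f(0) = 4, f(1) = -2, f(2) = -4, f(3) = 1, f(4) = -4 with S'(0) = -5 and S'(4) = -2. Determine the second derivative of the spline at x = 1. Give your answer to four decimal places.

Put M_i = S'' at the i-th knot. Here h = (1, 1, 1, 1) and Δ = (-6, -2, 5, -5), so the interior equations h_(i-1)·M_(i-1) + 2(h_(i-1)+h_i)·M_i + h_i·M_(i+1) = 6(Δ_i − Δ_(i-1)) read
  1·M_0 + 4·M_1 + 1·M_2 = 6(Δ_1 - Δ_0) = 24
  1·M_1 + 4·M_2 + 1·M_3 = 6(Δ_2 - Δ_1) = 42
  1·M_2 + 4·M_3 + 1·M_4 = 6(Δ_3 - Δ_2) = -60
Clamped end conditions give two more equations: 2h_0·M_0 + h_0·M_1 = 6(Δ_0 - S'(0)) = -6 and h_3·M_3 + 2h_3·M_4 = 6(S'(4) - Δ_3) = 18.
Forward elimination and back-substitution give M_0 = -129/28, M_1 = 45/14, M_2 = 63/4, M_3 = -339/14, M_4 = 591/28.

3.2143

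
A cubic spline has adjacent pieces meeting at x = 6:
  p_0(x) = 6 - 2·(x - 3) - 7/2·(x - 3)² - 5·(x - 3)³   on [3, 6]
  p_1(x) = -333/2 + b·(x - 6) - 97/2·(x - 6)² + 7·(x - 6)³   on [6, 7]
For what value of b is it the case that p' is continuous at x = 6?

-158

p_0'(x) = -2 - 7·(x - 3) - 15·(x - 3)², so p_0'(6) = -158. On the right, p_1'(6) = b, so b = -158.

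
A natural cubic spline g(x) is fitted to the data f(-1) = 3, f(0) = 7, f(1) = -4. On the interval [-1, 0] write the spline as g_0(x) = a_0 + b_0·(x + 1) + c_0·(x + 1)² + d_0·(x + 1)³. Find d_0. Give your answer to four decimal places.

-3.7500

Let m_i = g''(x_i). Step sizes h_i = 1, 1; slopes of the chords Δ_i = (y_(i+1) - y_i)/h_i = 4, -11.
  1·m_0 + 4·m_1 + 1·m_2 = 6(Δ_1 - Δ_0) = -90
Natural end conditions: m_0 = m_2 = 0.
Hence m_0 = 0, m_1 = -45/2, m_2 = 0.
On [-1, 0], with g_0(x) = a_0 + b_0·(x + 1) + c_0·(x + 1)² + d_0·(x + 1)³: c_0 = m_0/2 = 0, d_0 = (m_1 - m_0)/(6h_0) = -15/4, b_0 = Δ_0 - h_0(2m_0 + m_1)/6 = 31/4.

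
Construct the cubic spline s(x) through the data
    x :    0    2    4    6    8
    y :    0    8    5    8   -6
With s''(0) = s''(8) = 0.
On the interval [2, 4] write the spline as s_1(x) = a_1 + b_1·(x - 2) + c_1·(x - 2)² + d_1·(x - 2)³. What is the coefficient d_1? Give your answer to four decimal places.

0.9241

With m_i denoting the second derivative at x_i, h_i = 2, 2, 2, 2, and Δ_i = (y_(i+1) − y_i)/h_i = 4, -3/2, 3/2, -7:
  2·m_0 + 8·m_1 + 2·m_2 = 6(Δ_1 - Δ_0) = -33
  2·m_1 + 8·m_2 + 2·m_3 = 6(Δ_2 - Δ_1) = 18
  2·m_2 + 8·m_3 + 2·m_4 = 6(Δ_3 - Δ_2) = -51
Natural end conditions: m_0 = m_4 = 0.
Hence m_0 = 0, m_1 = -309/56, m_2 = 39/7, m_3 = -435/56, m_4 = 0.
On [2, 4], with s_1(x) = a_1 + b_1·(x - 2) + c_1·(x - 2)² + d_1·(x - 2)³: c_1 = m_1/2 = -309/112, d_1 = (m_2 - m_1)/(6h_1) = 207/224, b_1 = Δ_1 - h_1(2m_1 + m_2)/6 = 9/28.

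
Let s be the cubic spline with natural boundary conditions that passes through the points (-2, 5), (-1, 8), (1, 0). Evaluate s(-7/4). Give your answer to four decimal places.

Write m_i for s''(x_i). With h_i = 1, 2 and divided differences Δ_i = 3, -4, the continuity of s' gives the tridiagonal system
  1·m_0 + 6·m_1 + 2·m_2 = 6(Δ_1 - Δ_0) = -42
Natural end conditions: m_0 = m_2 = 0.
Solving the tridiagonal system: m_0 = 0, m_1 = -7, m_2 = 0.
On [-2, -1], s(t) = 5 + 25/6·(t + 2) + 0·(t + 2)² - 7/6·(t + 2)³.
With (t + 2) = 1/4: s(-7/4) = 771/128.

6.0234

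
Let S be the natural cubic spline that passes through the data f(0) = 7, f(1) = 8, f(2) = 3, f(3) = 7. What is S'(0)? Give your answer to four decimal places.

3.2000

Write M_i for S''(x_i). With h_i = 1, 1, 1 and divided differences Δ_i = 1, -5, 4, the continuity of S' gives the tridiagonal system
  1·M_0 + 4·M_1 + 1·M_2 = 6(Δ_1 - Δ_0) = -36
  1·M_1 + 4·M_2 + 1·M_3 = 6(Δ_2 - Δ_1) = 54
Natural end conditions: M_0 = M_3 = 0.
Solving: M_0 = 0, M_1 = -66/5, M_2 = 84/5, M_3 = 0.
On [0, 1], S'(x) = b_0 + 2c_0·x + 3d_0·x² with b_0 = Δ_0 - h_0(2M_0 + M_1)/6 = 16/5, c_0 = M_0/2 = 0, d_0 = (M_1 - M_0)/(6h_0) = -11/5. So S'(0) = 16/5.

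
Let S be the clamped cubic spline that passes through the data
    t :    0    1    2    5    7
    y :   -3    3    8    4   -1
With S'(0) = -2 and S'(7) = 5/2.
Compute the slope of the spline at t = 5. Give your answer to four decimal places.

With M_i denoting the second derivative at x_i, h_i = 1, 1, 3, 2, and Δ_i = (y_(i+1) − y_i)/h_i = 6, 5, -4/3, -5/2:
  1·M_0 + 4·M_1 + 1·M_2 = 6(Δ_1 - Δ_0) = -6
  1·M_1 + 8·M_2 + 3·M_3 = 6(Δ_2 - Δ_1) = -38
  3·M_2 + 10·M_3 + 2·M_4 = 6(Δ_3 - Δ_2) = -7
Clamped end conditions give two more equations: 2h_0·M_0 + h_0·M_1 = 6(Δ_0 - S'(0)) = 48 and h_3·M_3 + 2h_3·M_4 = 6(S'(7) - Δ_3) = 30.
Forward elimination and back-substitution give M_0 = 3922/141, M_1 = -1076/141, M_2 = -464/141, M_3 = -190/141, M_4 = 2305/282.
On [5, 7], S'(t) = b_3 + 2c_3·(t - 5) + 3d_3·(t - 5)² with b_3 = Δ_3 - h_3(2M_3 + M_4)/6 = -610/141, c_3 = M_3/2 = -95/141, d_3 = (M_4 - M_3)/(6h_3) = 895/1128. So S'(5) = -610/141.

-4.3262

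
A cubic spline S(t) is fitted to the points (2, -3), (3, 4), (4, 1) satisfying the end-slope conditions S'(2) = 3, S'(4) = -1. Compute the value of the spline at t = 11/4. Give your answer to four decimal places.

Write M_i for S''(x_i). With h_i = 1, 1 and divided differences Δ_i = 7, -3, the continuity of S' gives the tridiagonal system
  1·M_0 + 4·M_1 + 1·M_2 = 6(Δ_1 - Δ_0) = -60
Clamped end conditions give two more equations: 2h_0·M_0 + h_0·M_1 = 6(Δ_0 - S'(2)) = 24 and h_1·M_1 + 2h_1·M_2 = 6(S'(4) - Δ_1) = 12.
Hence M_0 = 25, M_1 = -26, M_2 = 19.
On [2, 3], S(t) = -3 + 3·(t - 2) + 25/2·(t - 2)² - 17/2·(t - 2)³.
With (t - 2) = 3/4: S(11/4) = 345/128.

2.6953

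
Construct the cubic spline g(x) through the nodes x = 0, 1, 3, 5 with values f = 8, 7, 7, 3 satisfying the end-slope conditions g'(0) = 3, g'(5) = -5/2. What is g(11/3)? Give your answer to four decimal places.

Let M_i = g''(x_i). Step sizes h_i = 1, 2, 2; slopes of the chords Δ_i = (y_(i+1) - y_i)/h_i = -1, 0, -2.
  1·M_0 + 6·M_1 + 2·M_2 = 6(Δ_1 - Δ_0) = 6
  2·M_1 + 8·M_2 + 2·M_3 = 6(Δ_2 - Δ_1) = -12
Clamped end conditions give two more equations: 2h_0·M_0 + h_0·M_1 = 6(Δ_0 - g'(0)) = -24 and h_2·M_2 + 2h_2·M_3 = 6(g'(5) - Δ_2) = -3.
Forward elimination and back-substitution give M_0 = -325/23, M_1 = 98/23, M_2 = -125/46, M_3 = 14/23.
On [3, 5], g(x) = 7 - 9/23·(x - 3) - 125/92·(x - 3)² + 51/184·(x - 3)³.
With (x - 3) = 2/3: g(11/3) = 143/23.

6.2174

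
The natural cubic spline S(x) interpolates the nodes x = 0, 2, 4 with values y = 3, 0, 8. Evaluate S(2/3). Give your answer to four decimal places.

1.1852

Write M_i for S''(x_i). With h_i = 2, 2 and divided differences Δ_i = -3/2, 4, the continuity of S' gives the tridiagonal system
  2·M_0 + 8·M_1 + 2·M_2 = 6(Δ_1 - Δ_0) = 33
Natural end conditions: M_0 = M_2 = 0.
Hence M_0 = 0, M_1 = 33/8, M_2 = 0.
On [0, 2], S(x) = 3 - 23/8·x + 0·x² + 11/32·x³.
With x = 2/3: S(2/3) = 32/27.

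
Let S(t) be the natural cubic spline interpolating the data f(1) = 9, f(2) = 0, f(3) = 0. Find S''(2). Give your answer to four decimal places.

With M_i denoting the second derivative at x_i, h_i = 1, 1, and Δ_i = (y_(i+1) − y_i)/h_i = -9, 0:
  1·M_0 + 4·M_1 + 1·M_2 = 6(Δ_1 - Δ_0) = 54
Natural end conditions: M_0 = M_2 = 0.
Forward elimination and back-substitution give M_0 = 0, M_1 = 27/2, M_2 = 0.

13.5000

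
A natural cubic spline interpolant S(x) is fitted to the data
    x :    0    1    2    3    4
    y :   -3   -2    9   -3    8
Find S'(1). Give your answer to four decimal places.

10.4643

Put M_i = S'' at the i-th knot. Here h = (1, 1, 1, 1) and Δ = (1, 11, -12, 11), so the interior equations h_(i-1)·M_(i-1) + 2(h_(i-1)+h_i)·M_i + h_i·M_(i+1) = 6(Δ_i − Δ_(i-1)) read
  1·M_0 + 4·M_1 + 1·M_2 = 6(Δ_1 - Δ_0) = 60
  1·M_1 + 4·M_2 + 1·M_3 = 6(Δ_2 - Δ_1) = -138
  1·M_2 + 4·M_3 + 1·M_4 = 6(Δ_3 - Δ_2) = 138
Natural end conditions: M_0 = M_4 = 0.
Solving: M_0 = 0, M_1 = 795/28, M_2 = -375/7, M_3 = 1341/28, M_4 = 0.
On [1, 2], S'(x) = b_1 + 2c_1·(x - 1) + 3d_1·(x - 1)² with b_1 = Δ_1 - h_1(2M_1 + M_2)/6 = 293/28, c_1 = M_1/2 = 795/56, d_1 = (M_2 - M_1)/(6h_1) = -765/56. So S'(1) = 293/28.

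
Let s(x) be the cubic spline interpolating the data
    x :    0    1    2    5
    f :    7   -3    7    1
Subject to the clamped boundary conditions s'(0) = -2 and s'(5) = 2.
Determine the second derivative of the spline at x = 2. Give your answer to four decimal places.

Put σ_i = s'' at the i-th knot. Here h = (1, 1, 3) and Δ = (-10, 10, -2), so the interior equations h_(i-1)·σ_(i-1) + 2(h_(i-1)+h_i)·σ_i + h_i·σ_(i+1) = 6(Δ_i − Δ_(i-1)) read
  1·σ_0 + 4·σ_1 + 1·σ_2 = 6(Δ_1 - Δ_0) = 120
  1·σ_1 + 8·σ_2 + 3·σ_3 = 6(Δ_2 - Δ_1) = -72
Clamped end conditions give two more equations: 2h_0·σ_0 + h_0·σ_1 = 6(Δ_0 - s'(0)) = -48 and h_2·σ_2 + 2h_2·σ_3 = 6(s'(5) - Δ_2) = 24.
Solving the tridiagonal system: σ_0 = -1376/29, σ_1 = 1360/29, σ_2 = -584/29, σ_3 = 408/29.

-20.1379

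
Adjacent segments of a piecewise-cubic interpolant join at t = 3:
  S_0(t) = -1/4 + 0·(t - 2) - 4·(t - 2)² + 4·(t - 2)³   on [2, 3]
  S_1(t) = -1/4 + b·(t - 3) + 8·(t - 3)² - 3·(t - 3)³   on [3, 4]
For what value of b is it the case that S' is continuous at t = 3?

S_0'(t) = 0 - 8·(t - 2) + 12·(t - 2)², so S_0'(3) = 4. On the right, S_1'(3) = b, so b = 4.

4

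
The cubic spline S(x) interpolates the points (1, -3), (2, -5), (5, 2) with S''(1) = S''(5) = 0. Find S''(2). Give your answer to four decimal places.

3.2500

Let M_i = S''(x_i). Step sizes h_i = 1, 3; slopes of the chords Δ_i = (y_(i+1) - y_i)/h_i = -2, 7/3.
  1·M_0 + 8·M_1 + 3·M_2 = 6(Δ_1 - Δ_0) = 26
Natural end conditions: M_0 = M_2 = 0.
Solving the tridiagonal system: M_0 = 0, M_1 = 13/4, M_2 = 0.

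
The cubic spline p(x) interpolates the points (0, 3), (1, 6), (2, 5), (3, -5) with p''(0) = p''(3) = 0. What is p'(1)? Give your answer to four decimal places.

Put M_i = p'' at the i-th knot. Here h = (1, 1, 1) and Δ = (3, -1, -10), so the interior equations h_(i-1)·M_(i-1) + 2(h_(i-1)+h_i)·M_i + h_i·M_(i+1) = 6(Δ_i − Δ_(i-1)) read
  1·M_0 + 4·M_1 + 1·M_2 = 6(Δ_1 - Δ_0) = -24
  1·M_1 + 4·M_2 + 1·M_3 = 6(Δ_2 - Δ_1) = -54
Natural end conditions: M_0 = M_3 = 0.
Solving: M_0 = 0, M_1 = -14/5, M_2 = -64/5, M_3 = 0.
On [1, 2], p'(x) = b_1 + 2c_1·(x - 1) + 3d_1·(x - 1)² with b_1 = Δ_1 - h_1(2M_1 + M_2)/6 = 31/15, c_1 = M_1/2 = -7/5, d_1 = (M_2 - M_1)/(6h_1) = -5/3. So p'(1) = 31/15.

2.0667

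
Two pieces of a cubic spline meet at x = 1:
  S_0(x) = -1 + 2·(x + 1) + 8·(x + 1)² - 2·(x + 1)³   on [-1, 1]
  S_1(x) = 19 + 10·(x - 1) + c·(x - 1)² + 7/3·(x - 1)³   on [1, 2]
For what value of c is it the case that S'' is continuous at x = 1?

-4

S_0''(x) = 16 - 12·(x + 1), so S_0''(1) = -8. On the right, S_1''(1) = 2c, so c = -4.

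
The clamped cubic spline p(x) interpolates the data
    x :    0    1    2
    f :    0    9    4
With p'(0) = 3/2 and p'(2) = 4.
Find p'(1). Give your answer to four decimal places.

Write M_i for p''(x_i). With h_i = 1, 1 and divided differences Δ_i = 9, -5, the continuity of p' gives the tridiagonal system
  1·M_0 + 4·M_1 + 1·M_2 = 6(Δ_1 - Δ_0) = -84
Clamped end conditions give two more equations: 2h_0·M_0 + h_0·M_1 = 6(Δ_0 - p'(0)) = 45 and h_1·M_1 + 2h_1·M_2 = 6(p'(2) - Δ_1) = 54.
Solving: M_0 = 179/4, M_1 = -89/2, M_2 = 197/4.
On [1, 2], p'(x) = b_1 + 2c_1·(x - 1) + 3d_1·(x - 1)² with b_1 = Δ_1 - h_1(2M_1 + M_2)/6 = 13/8, c_1 = M_1/2 = -89/4, d_1 = (M_2 - M_1)/(6h_1) = 125/8. So p'(1) = 13/8.

1.6250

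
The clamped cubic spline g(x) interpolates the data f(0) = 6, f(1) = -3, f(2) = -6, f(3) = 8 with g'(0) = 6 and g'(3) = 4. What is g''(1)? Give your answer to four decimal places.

Put M_i = g'' at the i-th knot. Here h = (1, 1, 1) and Δ = (-9, -3, 14), so the interior equations h_(i-1)·M_(i-1) + 2(h_(i-1)+h_i)·M_i + h_i·M_(i+1) = 6(Δ_i − Δ_(i-1)) read
  1·M_0 + 4·M_1 + 1·M_2 = 6(Δ_1 - Δ_0) = 36
  1·M_1 + 4·M_2 + 1·M_3 = 6(Δ_2 - Δ_1) = 102
Clamped end conditions give two more equations: 2h_0·M_0 + h_0·M_1 = 6(Δ_0 - g'(0)) = -90 and h_2·M_2 + 2h_2·M_3 = 6(g'(3) - Δ_2) = -60.
Forward elimination and back-substitution give M_0 = -776/15, M_1 = 202/15, M_2 = 508/15, M_3 = -704/15.

13.4667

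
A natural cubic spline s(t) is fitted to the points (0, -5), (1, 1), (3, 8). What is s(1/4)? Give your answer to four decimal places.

-3.4023

Put M_i = s'' at the i-th knot. Here h = (1, 2) and Δ = (6, 7/2), so the interior equations h_(i-1)·M_(i-1) + 2(h_(i-1)+h_i)·M_i + h_i·M_(i+1) = 6(Δ_i − Δ_(i-1)) read
  1·M_0 + 6·M_1 + 2·M_2 = 6(Δ_1 - Δ_0) = -15
Natural end conditions: M_0 = M_2 = 0.
Solving the tridiagonal system: M_0 = 0, M_1 = -5/2, M_2 = 0.
On [0, 1], s(t) = -5 + 77/12·t + 0·t² - 5/12·t³.
With t = 1/4: s(1/4) = -871/256.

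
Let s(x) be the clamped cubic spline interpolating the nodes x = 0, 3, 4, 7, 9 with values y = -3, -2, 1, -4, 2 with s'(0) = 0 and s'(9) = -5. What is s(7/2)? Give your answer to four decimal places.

Let σ_i = s''(x_i). Step sizes h_i = 3, 1, 3, 2; slopes of the chords Δ_i = (y_(i+1) - y_i)/h_i = 1/3, 3, -5/3, 3.
  3·σ_0 + 8·σ_1 + 1·σ_2 = 6(Δ_1 - Δ_0) = 16
  1·σ_1 + 8·σ_2 + 3·σ_3 = 6(Δ_2 - Δ_1) = -28
  3·σ_2 + 10·σ_3 + 2·σ_4 = 6(Δ_3 - Δ_2) = 28
Clamped end conditions give two more equations: 2h_0·σ_0 + h_0·σ_1 = 6(Δ_0 - s'(0)) = 2 and h_3·σ_3 + 2h_3·σ_4 = 6(s'(9) - Δ_3) = -48.
Hence σ_0 = -362/267, σ_1 = 902/267, σ_2 = -1858/267, σ_3 = 2162/267, σ_4 = -4285/267.
On [3, 4], s(x) = -2 + 270/89·(x - 3) + 451/267·(x - 3)² - 460/267·(x - 3)³.
With (x - 3) = 1/2: s(7/2) = -295/1068.

-0.2762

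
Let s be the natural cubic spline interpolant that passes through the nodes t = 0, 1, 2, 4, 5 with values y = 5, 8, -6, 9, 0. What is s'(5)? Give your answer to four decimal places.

With M_i denoting the second derivative at x_i, h_i = 1, 1, 2, 1, and Δ_i = (y_(i+1) − y_i)/h_i = 3, -14, 15/2, -9:
  1·M_0 + 4·M_1 + 1·M_2 = 6(Δ_1 - Δ_0) = -102
  1·M_1 + 6·M_2 + 2·M_3 = 6(Δ_2 - Δ_1) = 129
  2·M_2 + 6·M_3 + 1·M_4 = 6(Δ_3 - Δ_2) = -99
Natural end conditions: M_0 = M_4 = 0.
Forward elimination and back-substitution give M_0 = 0, M_1 = -2118/61, M_2 = 2250/61, M_3 = -3513/122, M_4 = 0.
On [4, 5], s'(t) = b_3 + 2c_3·(t - 4) + 3d_3·(t - 4)² with b_3 = Δ_3 - h_3(2M_3 + M_4)/6 = 73/122, c_3 = M_3/2 = -3513/244, d_3 = (M_4 - M_3)/(6h_3) = 1171/244. So s'(5) = -3367/244.

-13.7992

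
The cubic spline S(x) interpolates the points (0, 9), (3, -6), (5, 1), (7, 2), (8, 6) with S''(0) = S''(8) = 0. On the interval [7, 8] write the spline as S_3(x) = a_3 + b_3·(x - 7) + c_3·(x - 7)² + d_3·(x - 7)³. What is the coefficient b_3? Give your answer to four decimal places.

2.2692

Put M_i = S'' at the i-th knot. Here h = (3, 2, 2, 1) and Δ = (-5, 7/2, 1/2, 4), so the interior equations h_(i-1)·M_(i-1) + 2(h_(i-1)+h_i)·M_i + h_i·M_(i+1) = 6(Δ_i − Δ_(i-1)) read
  3·M_0 + 10·M_1 + 2·M_2 = 6(Δ_1 - Δ_0) = 51
  2·M_1 + 8·M_2 + 2·M_3 = 6(Δ_2 - Δ_1) = -18
  2·M_2 + 6·M_3 + 1·M_4 = 6(Δ_3 - Δ_2) = 21
Natural end conditions: M_0 = M_4 = 0.
Solving: M_0 = 0, M_1 = 159/26, M_2 = -66/13, M_3 = 135/26, M_4 = 0.
On [7, 8], with S_3(x) = a_3 + b_3·(x - 7) + c_3·(x - 7)² + d_3·(x - 7)³: c_3 = M_3/2 = 135/52, d_3 = (M_4 - M_3)/(6h_3) = -45/52, b_3 = Δ_3 - h_3(2M_3 + M_4)/6 = 59/26.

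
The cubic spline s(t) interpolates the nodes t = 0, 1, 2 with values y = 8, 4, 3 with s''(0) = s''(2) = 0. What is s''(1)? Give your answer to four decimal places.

4.5000

Write M_i for s''(x_i). With h_i = 1, 1 and divided differences Δ_i = -4, -1, the continuity of s' gives the tridiagonal system
  1·M_0 + 4·M_1 + 1·M_2 = 6(Δ_1 - Δ_0) = 18
Natural end conditions: M_0 = M_2 = 0.
Hence M_0 = 0, M_1 = 9/2, M_2 = 0.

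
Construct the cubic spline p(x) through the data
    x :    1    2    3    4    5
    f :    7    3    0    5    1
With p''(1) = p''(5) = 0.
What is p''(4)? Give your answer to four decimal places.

Put m_i = p'' at the i-th knot. Here h = (1, 1, 1, 1) and Δ = (-4, -3, 5, -4), so the interior equations h_(i-1)·m_(i-1) + 2(h_(i-1)+h_i)·m_i + h_i·m_(i+1) = 6(Δ_i − Δ_(i-1)) read
  1·m_0 + 4·m_1 + 1·m_2 = 6(Δ_1 - Δ_0) = 6
  1·m_1 + 4·m_2 + 1·m_3 = 6(Δ_2 - Δ_1) = 48
  1·m_2 + 4·m_3 + 1·m_4 = 6(Δ_3 - Δ_2) = -54
Natural end conditions: m_0 = m_4 = 0.
Solving the tridiagonal system: m_0 = 0, m_1 = -39/14, m_2 = 120/7, m_3 = -249/14, m_4 = 0.

-17.7857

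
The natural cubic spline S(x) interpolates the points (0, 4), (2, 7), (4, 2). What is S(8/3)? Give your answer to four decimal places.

6.0741

Put M_i = S'' at the i-th knot. Here h = (2, 2) and Δ = (3/2, -5/2), so the interior equations h_(i-1)·M_(i-1) + 2(h_(i-1)+h_i)·M_i + h_i·M_(i+1) = 6(Δ_i − Δ_(i-1)) read
  2·M_0 + 8·M_1 + 2·M_2 = 6(Δ_1 - Δ_0) = -24
Natural end conditions: M_0 = M_2 = 0.
Solving: M_0 = 0, M_1 = -3, M_2 = 0.
On [2, 4], S(x) = 7 - 1/2·(x - 2) - 3/2·(x - 2)² + 1/4·(x - 2)³.
With (x - 2) = 2/3: S(8/3) = 164/27.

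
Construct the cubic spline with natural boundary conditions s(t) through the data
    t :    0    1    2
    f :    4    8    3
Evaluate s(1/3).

Let M_i = s''(x_i). Step sizes h_i = 1, 1; slopes of the chords Δ_i = (y_(i+1) - y_i)/h_i = 4, -5.
  1·M_0 + 4·M_1 + 1·M_2 = 6(Δ_1 - Δ_0) = -54
Natural end conditions: M_0 = M_2 = 0.
Forward elimination and back-substitution give M_0 = 0, M_1 = -27/2, M_2 = 0.
On [0, 1], s(t) = 4 + 25/4·t + 0·t² - 9/4·t³.
With t = 1/3: s(1/3) = 6.

6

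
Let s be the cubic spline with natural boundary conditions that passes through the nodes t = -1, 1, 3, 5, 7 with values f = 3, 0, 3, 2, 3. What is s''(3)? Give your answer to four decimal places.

Write m_i for s''(x_i). With h_i = 2, 2, 2, 2 and divided differences Δ_i = -3/2, 3/2, -1/2, 1/2, the continuity of s' gives the tridiagonal system
  2·m_0 + 8·m_1 + 2·m_2 = 6(Δ_1 - Δ_0) = 18
  2·m_1 + 8·m_2 + 2·m_3 = 6(Δ_2 - Δ_1) = -12
  2·m_2 + 8·m_3 + 2·m_4 = 6(Δ_3 - Δ_2) = 6
Natural end conditions: m_0 = m_4 = 0.
Forward elimination and back-substitution give m_0 = 0, m_1 = 81/28, m_2 = -18/7, m_3 = 39/28, m_4 = 0.

-2.5714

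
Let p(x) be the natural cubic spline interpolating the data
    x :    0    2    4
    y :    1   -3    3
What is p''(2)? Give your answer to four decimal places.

3.7500

Write m_i for p''(x_i). With h_i = 2, 2 and divided differences Δ_i = -2, 3, the continuity of p' gives the tridiagonal system
  2·m_0 + 8·m_1 + 2·m_2 = 6(Δ_1 - Δ_0) = 30
Natural end conditions: m_0 = m_2 = 0.
Solving: m_0 = 0, m_1 = 15/4, m_2 = 0.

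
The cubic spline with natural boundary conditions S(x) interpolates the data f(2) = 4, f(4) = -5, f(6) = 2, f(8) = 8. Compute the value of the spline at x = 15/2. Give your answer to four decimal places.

6.8125

Write σ_i for S''(x_i). With h_i = 2, 2, 2 and divided differences Δ_i = -9/2, 7/2, 3, the continuity of S' gives the tridiagonal system
  2·σ_0 + 8·σ_1 + 2·σ_2 = 6(Δ_1 - Δ_0) = 48
  2·σ_1 + 8·σ_2 + 2·σ_3 = 6(Δ_2 - Δ_1) = -3
Natural end conditions: σ_0 = σ_3 = 0.
Forward elimination and back-substitution give σ_0 = 0, σ_1 = 13/2, σ_2 = -2, σ_3 = 0.
On [6, 8], S(x) = 2 + 13/3·(x - 6) - 1·(x - 6)² + 1/6·(x - 6)³.
With (x - 6) = 3/2: S(15/2) = 109/16.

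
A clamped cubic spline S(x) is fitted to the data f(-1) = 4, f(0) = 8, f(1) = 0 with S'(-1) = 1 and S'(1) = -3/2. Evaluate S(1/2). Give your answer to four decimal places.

Put m_i = S'' at the i-th knot. Here h = (1, 1) and Δ = (4, -8), so the interior equations h_(i-1)·m_(i-1) + 2(h_(i-1)+h_i)·m_i + h_i·m_(i+1) = 6(Δ_i − Δ_(i-1)) read
  1·m_0 + 4·m_1 + 1·m_2 = 6(Δ_1 - Δ_0) = -72
Clamped end conditions give two more equations: 2h_0·m_0 + h_0·m_1 = 6(Δ_0 - S'(-1)) = 18 and h_1·m_1 + 2h_1·m_2 = 6(S'(1) - Δ_1) = 39.
Forward elimination and back-substitution give m_0 = 103/4, m_1 = -67/2, m_2 = 145/4.
On [0, 1], S(x) = 8 - 23/8·x - 67/4·x² + 93/8·x³.
With x = 1/2: S(1/2) = 245/64.

3.8281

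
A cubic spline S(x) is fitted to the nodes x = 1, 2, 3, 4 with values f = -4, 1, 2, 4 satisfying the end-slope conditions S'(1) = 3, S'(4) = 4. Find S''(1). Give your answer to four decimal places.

Write M_i for S''(x_i). With h_i = 1, 1, 1 and divided differences Δ_i = 5, 1, 2, the continuity of S' gives the tridiagonal system
  1·M_0 + 4·M_1 + 1·M_2 = 6(Δ_1 - Δ_0) = -24
  1·M_1 + 4·M_2 + 1·M_3 = 6(Δ_2 - Δ_1) = 6
Clamped end conditions give two more equations: 2h_0·M_0 + h_0·M_1 = 6(Δ_0 - S'(1)) = 12 and h_2·M_2 + 2h_2·M_3 = 6(S'(4) - Δ_2) = 12.
Solving the tridiagonal system: M_0 = 32/3, M_1 = -28/3, M_2 = 8/3, M_3 = 14/3.

10.6667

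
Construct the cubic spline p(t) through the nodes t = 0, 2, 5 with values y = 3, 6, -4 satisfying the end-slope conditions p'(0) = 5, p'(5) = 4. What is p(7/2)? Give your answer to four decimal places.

-1.6063

With M_i denoting the second derivative at x_i, h_i = 2, 3, and Δ_i = (y_(i+1) − y_i)/h_i = 3/2, -10/3:
  2·M_0 + 10·M_1 + 3·M_2 = 6(Δ_1 - Δ_0) = -29
Clamped end conditions give two more equations: 2h_0·M_0 + h_0·M_1 = 6(Δ_0 - p'(0)) = -21 and h_1·M_1 + 2h_1·M_2 = 6(p'(5) - Δ_1) = 44.
Forward elimination and back-substitution give M_0 = -51/20, M_1 = -27/5, M_2 = 301/30.
On [2, 5], p(t) = 6 - 59/20·(t - 2) - 27/10·(t - 2)² + 463/540·(t - 2)³.
With (t - 2) = 3/2: p(7/2) = -257/160.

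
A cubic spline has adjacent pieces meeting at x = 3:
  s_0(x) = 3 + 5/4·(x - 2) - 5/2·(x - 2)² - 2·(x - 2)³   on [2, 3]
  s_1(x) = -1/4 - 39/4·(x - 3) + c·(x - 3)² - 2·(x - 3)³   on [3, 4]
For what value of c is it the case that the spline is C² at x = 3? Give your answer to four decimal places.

s_0''(x) = -5 - 12·(x - 2), so s_0''(3) = -17. On the right, s_1''(3) = 2c, so c = -17/2.

-8.5000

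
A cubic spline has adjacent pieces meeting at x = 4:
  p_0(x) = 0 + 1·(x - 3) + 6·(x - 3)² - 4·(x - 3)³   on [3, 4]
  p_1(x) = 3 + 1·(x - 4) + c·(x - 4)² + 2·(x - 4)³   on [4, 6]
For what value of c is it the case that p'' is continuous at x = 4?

p_0''(x) = 12 - 24·(x - 3), so p_0''(4) = -12. On the right, p_1''(4) = 2c, so c = -6.

-6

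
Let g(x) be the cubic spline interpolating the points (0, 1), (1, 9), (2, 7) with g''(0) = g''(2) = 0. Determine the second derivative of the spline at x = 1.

Put M_i = g'' at the i-th knot. Here h = (1, 1) and Δ = (8, -2), so the interior equations h_(i-1)·M_(i-1) + 2(h_(i-1)+h_i)·M_i + h_i·M_(i+1) = 6(Δ_i − Δ_(i-1)) read
  1·M_0 + 4·M_1 + 1·M_2 = 6(Δ_1 - Δ_0) = -60
Natural end conditions: M_0 = M_2 = 0.
Solving: M_0 = 0, M_1 = -15, M_2 = 0.

-15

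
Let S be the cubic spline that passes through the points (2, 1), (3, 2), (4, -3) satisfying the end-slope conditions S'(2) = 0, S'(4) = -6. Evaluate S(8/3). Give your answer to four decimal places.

1.9630

Write σ_i for S''(x_i). With h_i = 1, 1 and divided differences Δ_i = 1, -5, the continuity of S' gives the tridiagonal system
  1·σ_0 + 4·σ_1 + 1·σ_2 = 6(Δ_1 - Δ_0) = -36
Clamped end conditions give two more equations: 2h_0·σ_0 + h_0·σ_1 = 6(Δ_0 - S'(2)) = 6 and h_1·σ_1 + 2h_1·σ_2 = 6(S'(4) - Δ_1) = -6.
Solving the tridiagonal system: σ_0 = 9, σ_1 = -12, σ_2 = 3.
On [2, 3], S(x) = 1 + 0·(x - 2) + 9/2·(x - 2)² - 7/2·(x - 2)³.
With (x - 2) = 2/3: S(8/3) = 53/27.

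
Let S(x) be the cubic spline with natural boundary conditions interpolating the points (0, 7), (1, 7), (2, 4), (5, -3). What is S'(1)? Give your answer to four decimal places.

Let M_i = S''(x_i). Step sizes h_i = 1, 1, 3; slopes of the chords Δ_i = (y_(i+1) - y_i)/h_i = 0, -3, -7/3.
  1·M_0 + 4·M_1 + 1·M_2 = 6(Δ_1 - Δ_0) = -18
  1·M_1 + 8·M_2 + 3·M_3 = 6(Δ_2 - Δ_1) = 4
Natural end conditions: M_0 = M_3 = 0.
Hence M_0 = 0, M_1 = -148/31, M_2 = 34/31, M_3 = 0.
On [1, 2], S'(x) = b_1 + 2c_1·(x - 1) + 3d_1·(x - 1)² with b_1 = Δ_1 - h_1(2M_1 + M_2)/6 = -148/93, c_1 = M_1/2 = -74/31, d_1 = (M_2 - M_1)/(6h_1) = 91/93. So S'(1) = -148/93.

-1.5914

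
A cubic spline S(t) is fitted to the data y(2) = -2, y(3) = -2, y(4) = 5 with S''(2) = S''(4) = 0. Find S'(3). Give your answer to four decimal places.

3.5000

Write M_i for S''(x_i). With h_i = 1, 1 and divided differences Δ_i = 0, 7, the continuity of S' gives the tridiagonal system
  1·M_0 + 4·M_1 + 1·M_2 = 6(Δ_1 - Δ_0) = 42
Natural end conditions: M_0 = M_2 = 0.
Solving the tridiagonal system: M_0 = 0, M_1 = 21/2, M_2 = 0.
On [3, 4], S'(t) = b_1 + 2c_1·(t - 3) + 3d_1·(t - 3)² with b_1 = Δ_1 - h_1(2M_1 + M_2)/6 = 7/2, c_1 = M_1/2 = 21/4, d_1 = (M_2 - M_1)/(6h_1) = -7/4. So S'(3) = 7/2.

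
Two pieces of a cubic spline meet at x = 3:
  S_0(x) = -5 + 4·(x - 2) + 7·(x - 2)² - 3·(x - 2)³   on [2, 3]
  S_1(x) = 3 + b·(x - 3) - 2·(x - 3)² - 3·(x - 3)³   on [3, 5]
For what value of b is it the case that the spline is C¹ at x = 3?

S_0'(x) = 4 + 14·(x - 2) - 9·(x - 2)², so S_0'(3) = 9. On the right, S_1'(3) = b, so b = 9.

9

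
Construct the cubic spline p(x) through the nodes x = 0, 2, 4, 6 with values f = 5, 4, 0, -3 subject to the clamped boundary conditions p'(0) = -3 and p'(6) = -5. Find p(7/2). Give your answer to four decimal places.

Put M_i = p'' at the i-th knot. Here h = (2, 2, 2) and Δ = (-1/2, -2, -3/2), so the interior equations h_(i-1)·M_(i-1) + 2(h_(i-1)+h_i)·M_i + h_i·M_(i+1) = 6(Δ_i − Δ_(i-1)) read
  2·M_0 + 8·M_1 + 2·M_2 = 6(Δ_1 - Δ_0) = -9
  2·M_1 + 8·M_2 + 2·M_3 = 6(Δ_2 - Δ_1) = 3
Clamped end conditions give two more equations: 2h_0·M_0 + h_0·M_1 = 6(Δ_0 - p'(0)) = 15 and h_2·M_2 + 2h_2·M_3 = 6(p'(6) - Δ_2) = -21.
Solving: M_0 = 16/3, M_1 = -19/6, M_2 = 17/6, M_3 = -20/3.
On [2, 4], p(x) = 4 - 5/6·(x - 2) - 19/12·(x - 2)² + 1/2·(x - 2)³.
With (x - 2) = 3/2: p(7/2) = 7/8.

0.8750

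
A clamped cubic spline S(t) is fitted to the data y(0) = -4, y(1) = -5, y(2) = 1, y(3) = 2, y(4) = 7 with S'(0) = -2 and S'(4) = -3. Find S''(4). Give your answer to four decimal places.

-33.1429

With m_i denoting the second derivative at x_i, h_i = 1, 1, 1, 1, and Δ_i = (y_(i+1) − y_i)/h_i = -1, 6, 1, 5:
  1·m_0 + 4·m_1 + 1·m_2 = 6(Δ_1 - Δ_0) = 42
  1·m_1 + 4·m_2 + 1·m_3 = 6(Δ_2 - Δ_1) = -30
  1·m_2 + 4·m_3 + 1·m_4 = 6(Δ_3 - Δ_2) = 24
Clamped end conditions give two more equations: 2h_0·m_0 + h_0·m_1 = 6(Δ_0 - S'(0)) = 6 and h_3·m_3 + 2h_3·m_4 = 6(S'(4) - Δ_3) = -48.
Forward elimination and back-substitution give m_0 = -34/7, m_1 = 110/7, m_2 = -16, m_3 = 128/7, m_4 = -232/7.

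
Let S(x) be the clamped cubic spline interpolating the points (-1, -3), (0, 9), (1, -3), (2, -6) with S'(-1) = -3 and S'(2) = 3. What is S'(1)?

-13

With m_i denoting the second derivative at x_i, h_i = 1, 1, 1, and Δ_i = (y_(i+1) − y_i)/h_i = 12, -12, -3:
  1·m_0 + 4·m_1 + 1·m_2 = 6(Δ_1 - Δ_0) = -144
  1·m_1 + 4·m_2 + 1·m_3 = 6(Δ_2 - Δ_1) = 54
Clamped end conditions give two more equations: 2h_0·m_0 + h_0·m_1 = 6(Δ_0 - S'(-1)) = 90 and h_2·m_2 + 2h_2·m_3 = 6(S'(2) - Δ_2) = 36.
Hence m_0 = 76, m_1 = -62, m_2 = 28, m_3 = 4.
On [1, 2], S'(x) = b_2 + 2c_2·(x - 1) + 3d_2·(x - 1)² with b_2 = Δ_2 - h_2(2m_2 + m_3)/6 = -13, c_2 = m_2/2 = 14, d_2 = (m_3 - m_2)/(6h_2) = -4. So S'(1) = -13.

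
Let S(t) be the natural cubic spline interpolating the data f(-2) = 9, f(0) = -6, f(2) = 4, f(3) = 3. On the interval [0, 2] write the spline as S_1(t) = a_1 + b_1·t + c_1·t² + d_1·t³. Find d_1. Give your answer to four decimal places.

With M_i denoting the second derivative at x_i, h_i = 2, 2, 1, and Δ_i = (y_(i+1) − y_i)/h_i = -15/2, 5, -1:
  2·M_0 + 8·M_1 + 2·M_2 = 6(Δ_1 - Δ_0) = 75
  2·M_1 + 6·M_2 + 1·M_3 = 6(Δ_2 - Δ_1) = -36
Natural end conditions: M_0 = M_3 = 0.
Hence M_0 = 0, M_1 = 261/22, M_2 = -219/22, M_3 = 0.
On [0, 2], with S_1(t) = a_1 + b_1·t + c_1·t² + d_1·t³: c_1 = M_1/2 = 261/44, d_1 = (M_2 - M_1)/(6h_1) = -20/11, b_1 = Δ_1 - h_1(2M_1 + M_2)/6 = 9/22.

-1.8182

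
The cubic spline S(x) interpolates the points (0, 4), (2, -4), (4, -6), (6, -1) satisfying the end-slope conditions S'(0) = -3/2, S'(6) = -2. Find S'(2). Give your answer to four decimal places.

-4.0333

Write σ_i for S''(x_i). With h_i = 2, 2, 2 and divided differences Δ_i = -4, -1, 5/2, the continuity of S' gives the tridiagonal system
  2·σ_0 + 8·σ_1 + 2·σ_2 = 6(Δ_1 - Δ_0) = 18
  2·σ_1 + 8·σ_2 + 2·σ_3 = 6(Δ_2 - Δ_1) = 21
Clamped end conditions give two more equations: 2h_0·σ_0 + h_0·σ_1 = 6(Δ_0 - S'(0)) = -15 and h_2·σ_2 + 2h_2·σ_3 = 6(S'(6) - Δ_2) = -27.
Hence σ_0 = -149/30, σ_1 = 73/30, σ_2 = 127/30, σ_3 = -133/15.
On [2, 4], S'(x) = b_1 + 2c_1·(x - 2) + 3d_1·(x - 2)² with b_1 = Δ_1 - h_1(2σ_1 + σ_2)/6 = -121/30, c_1 = σ_1/2 = 73/60, d_1 = (σ_2 - σ_1)/(6h_1) = 3/20. So S'(2) = -121/30.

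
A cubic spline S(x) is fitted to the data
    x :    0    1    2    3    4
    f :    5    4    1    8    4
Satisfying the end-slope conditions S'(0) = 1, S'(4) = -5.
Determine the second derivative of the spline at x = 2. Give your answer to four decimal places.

23.2500

With M_i denoting the second derivative at x_i, h_i = 1, 1, 1, 1, and Δ_i = (y_(i+1) − y_i)/h_i = -1, -3, 7, -4:
  1·M_0 + 4·M_1 + 1·M_2 = 6(Δ_1 - Δ_0) = -12
  1·M_1 + 4·M_2 + 1·M_3 = 6(Δ_2 - Δ_1) = 60
  1·M_2 + 4·M_3 + 1·M_4 = 6(Δ_3 - Δ_2) = -66
Clamped end conditions give two more equations: 2h_0·M_0 + h_0·M_1 = 6(Δ_0 - S'(0)) = -12 and h_3·M_3 + 2h_3·M_4 = 6(S'(4) - Δ_3) = -6.
Solving the tridiagonal system: M_0 = -51/28, M_1 = -117/14, M_2 = 93/4, M_3 = -345/14, M_4 = 261/28.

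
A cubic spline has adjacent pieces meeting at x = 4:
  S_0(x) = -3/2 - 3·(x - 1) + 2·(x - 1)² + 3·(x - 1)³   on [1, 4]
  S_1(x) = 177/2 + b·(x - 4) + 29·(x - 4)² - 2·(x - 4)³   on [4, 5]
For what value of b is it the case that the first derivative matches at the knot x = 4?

S_0'(x) = -3 + 4·(x - 1) + 9·(x - 1)², so S_0'(4) = 90. On the right, S_1'(4) = b, so b = 90.

90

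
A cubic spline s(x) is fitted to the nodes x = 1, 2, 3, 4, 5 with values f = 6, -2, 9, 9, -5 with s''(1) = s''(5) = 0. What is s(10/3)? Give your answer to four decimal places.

11.0741

With m_i denoting the second derivative at x_i, h_i = 1, 1, 1, 1, and Δ_i = (y_(i+1) − y_i)/h_i = -8, 11, 0, -14:
  1·m_0 + 4·m_1 + 1·m_2 = 6(Δ_1 - Δ_0) = 114
  1·m_1 + 4·m_2 + 1·m_3 = 6(Δ_2 - Δ_1) = -66
  1·m_2 + 4·m_3 + 1·m_4 = 6(Δ_3 - Δ_2) = -84
Natural end conditions: m_0 = m_4 = 0.
Hence m_0 = 0, m_1 = 135/4, m_2 = -21, m_3 = -63/4, m_4 = 0.
On [3, 4], s(x) = 9 + 77/8·(x - 3) - 21/2·(x - 3)² + 7/8·(x - 3)³.
With (x - 3) = 1/3: s(10/3) = 299/27.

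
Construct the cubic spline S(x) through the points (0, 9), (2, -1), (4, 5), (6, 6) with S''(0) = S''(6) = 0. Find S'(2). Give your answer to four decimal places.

-0.4000

Let m_i = S''(x_i). Step sizes h_i = 2, 2, 2; slopes of the chords Δ_i = (y_(i+1) - y_i)/h_i = -5, 3, 1/2.
  2·m_0 + 8·m_1 + 2·m_2 = 6(Δ_1 - Δ_0) = 48
  2·m_1 + 8·m_2 + 2·m_3 = 6(Δ_2 - Δ_1) = -15
Natural end conditions: m_0 = m_3 = 0.
Solving: m_0 = 0, m_1 = 69/10, m_2 = -18/5, m_3 = 0.
On [2, 4], S'(x) = b_1 + 2c_1·(x - 2) + 3d_1·(x - 2)² with b_1 = Δ_1 - h_1(2m_1 + m_2)/6 = -2/5, c_1 = m_1/2 = 69/20, d_1 = (m_2 - m_1)/(6h_1) = -7/8. So S'(2) = -2/5.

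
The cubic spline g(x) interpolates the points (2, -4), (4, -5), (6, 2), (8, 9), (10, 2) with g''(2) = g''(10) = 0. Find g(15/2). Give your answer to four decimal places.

With M_i denoting the second derivative at x_i, h_i = 2, 2, 2, 2, and Δ_i = (y_(i+1) − y_i)/h_i = -1/2, 7/2, 7/2, -7/2:
  2·M_0 + 8·M_1 + 2·M_2 = 6(Δ_1 - Δ_0) = 24
  2·M_1 + 8·M_2 + 2·M_3 = 6(Δ_2 - Δ_1) = 0
  2·M_2 + 8·M_3 + 2·M_4 = 6(Δ_3 - Δ_2) = -42
Natural end conditions: M_0 = M_4 = 0.
Solving the tridiagonal system: M_0 = 0, M_1 = 159/56, M_2 = 9/14, M_3 = -303/56, M_4 = 0.
On [6, 8], g(x) = 2 + 39/8·(x - 6) + 9/28·(x - 6)² - 113/224·(x - 6)³.
With (x - 6) = 3/2: g(15/2) = 14933/1792.

8.3331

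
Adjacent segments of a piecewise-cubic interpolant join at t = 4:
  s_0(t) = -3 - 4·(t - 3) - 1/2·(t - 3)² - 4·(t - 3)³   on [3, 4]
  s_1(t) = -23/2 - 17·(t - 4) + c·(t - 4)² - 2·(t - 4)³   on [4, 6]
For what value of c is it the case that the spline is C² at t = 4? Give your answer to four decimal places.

-12.5000

s_0''(t) = -1 - 24·(t - 3), so s_0''(4) = -25. On the right, s_1''(4) = 2c, so c = -25/2.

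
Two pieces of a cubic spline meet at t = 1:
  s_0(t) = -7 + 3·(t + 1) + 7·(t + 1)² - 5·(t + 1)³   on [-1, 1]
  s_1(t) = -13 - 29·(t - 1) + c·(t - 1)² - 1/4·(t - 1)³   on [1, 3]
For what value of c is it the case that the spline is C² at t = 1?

s_0''(t) = 14 - 30·(t + 1), so s_0''(1) = -46. On the right, s_1''(1) = 2c, so c = -23.

-23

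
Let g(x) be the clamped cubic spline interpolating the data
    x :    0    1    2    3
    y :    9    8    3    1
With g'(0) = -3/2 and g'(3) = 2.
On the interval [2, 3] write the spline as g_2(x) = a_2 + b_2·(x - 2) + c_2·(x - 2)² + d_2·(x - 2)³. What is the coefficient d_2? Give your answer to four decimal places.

Put M_i = g'' at the i-th knot. Here h = (1, 1, 1) and Δ = (-1, -5, -2), so the interior equations h_(i-1)·M_(i-1) + 2(h_(i-1)+h_i)·M_i + h_i·M_(i+1) = 6(Δ_i − Δ_(i-1)) read
  1·M_0 + 4·M_1 + 1·M_2 = 6(Δ_1 - Δ_0) = -24
  1·M_1 + 4·M_2 + 1·M_3 = 6(Δ_2 - Δ_1) = 18
Clamped end conditions give two more equations: 2h_0·M_0 + h_0·M_1 = 6(Δ_0 - g'(0)) = 3 and h_2·M_2 + 2h_2·M_3 = 6(g'(3) - Δ_2) = 24.
Solving the tridiagonal system: M_0 = 86/15, M_1 = -127/15, M_2 = 62/15, M_3 = 149/15.
On [2, 3], with g_2(x) = a_2 + b_2·(x - 2) + c_2·(x - 2)² + d_2·(x - 2)³: c_2 = M_2/2 = 31/15, d_2 = (M_3 - M_2)/(6h_2) = 29/30, b_2 = Δ_2 - h_2(2M_2 + M_3)/6 = -151/30.

0.9667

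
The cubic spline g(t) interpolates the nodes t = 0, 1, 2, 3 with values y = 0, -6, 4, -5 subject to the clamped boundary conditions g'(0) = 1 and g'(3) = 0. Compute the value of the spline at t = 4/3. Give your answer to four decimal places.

-3.0074

Write M_i for g''(x_i). With h_i = 1, 1, 1 and divided differences Δ_i = -6, 10, -9, the continuity of g' gives the tridiagonal system
  1·M_0 + 4·M_1 + 1·M_2 = 6(Δ_1 - Δ_0) = 96
  1·M_1 + 4·M_2 + 1·M_3 = 6(Δ_2 - Δ_1) = -114
Clamped end conditions give two more equations: 2h_0·M_0 + h_0·M_1 = 6(Δ_0 - g'(0)) = -42 and h_2·M_2 + 2h_2·M_3 = 6(g'(3) - Δ_2) = 54.
Hence M_0 = -682/15, M_1 = 734/15, M_2 = -814/15, M_3 = 812/15.
On [1, 2], g(t) = -6 + 41/15·(t - 1) + 367/15·(t - 1)² - 86/5·(t - 1)³.
With (t - 1) = 1/3: g(4/3) = -406/135.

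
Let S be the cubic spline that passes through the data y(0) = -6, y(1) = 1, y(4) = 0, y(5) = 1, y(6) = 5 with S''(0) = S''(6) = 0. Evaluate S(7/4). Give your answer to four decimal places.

2.9529

Write M_i for S''(x_i). With h_i = 1, 3, 1, 1 and divided differences Δ_i = 7, -1/3, 1, 4, the continuity of S' gives the tridiagonal system
  1·M_0 + 8·M_1 + 3·M_2 = 6(Δ_1 - Δ_0) = -44
  3·M_1 + 8·M_2 + 1·M_3 = 6(Δ_2 - Δ_1) = 8
  1·M_2 + 4·M_3 + 1·M_4 = 6(Δ_3 - Δ_2) = 18
Natural end conditions: M_0 = M_4 = 0.
Solving: M_0 = 0, M_1 = -703/106, M_2 = 160/53, M_3 = 397/106, M_4 = 0.
On [1, 4], S(x) = 1 + 1523/318·(x - 1) - 703/212·(x - 1)² + 341/636·(x - 1)³.
With (x - 1) = 3/4: S(7/4) = 40065/13568.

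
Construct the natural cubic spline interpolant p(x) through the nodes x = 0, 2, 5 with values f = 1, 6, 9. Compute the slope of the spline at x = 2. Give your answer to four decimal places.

Write M_i for p''(x_i). With h_i = 2, 3 and divided differences Δ_i = 5/2, 1, the continuity of p' gives the tridiagonal system
  2·M_0 + 10·M_1 + 3·M_2 = 6(Δ_1 - Δ_0) = -9
Natural end conditions: M_0 = M_2 = 0.
Solving: M_0 = 0, M_1 = -9/10, M_2 = 0.
On [2, 5], p'(x) = b_1 + 2c_1·(x - 2) + 3d_1·(x - 2)² with b_1 = Δ_1 - h_1(2M_1 + M_2)/6 = 19/10, c_1 = M_1/2 = -9/20, d_1 = (M_2 - M_1)/(6h_1) = 1/20. So p'(2) = 19/10.

1.9000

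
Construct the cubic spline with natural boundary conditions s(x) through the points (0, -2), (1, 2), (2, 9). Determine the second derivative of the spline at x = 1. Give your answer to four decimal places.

4.5000

With M_i denoting the second derivative at x_i, h_i = 1, 1, and Δ_i = (y_(i+1) − y_i)/h_i = 4, 7:
  1·M_0 + 4·M_1 + 1·M_2 = 6(Δ_1 - Δ_0) = 18
Natural end conditions: M_0 = M_2 = 0.
Solving the tridiagonal system: M_0 = 0, M_1 = 9/2, M_2 = 0.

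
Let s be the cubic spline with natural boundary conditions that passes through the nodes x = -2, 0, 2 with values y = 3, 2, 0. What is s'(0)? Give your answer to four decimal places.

-0.7500

Write M_i for s''(x_i). With h_i = 2, 2 and divided differences Δ_i = -1/2, -1, the continuity of s' gives the tridiagonal system
  2·M_0 + 8·M_1 + 2·M_2 = 6(Δ_1 - Δ_0) = -3
Natural end conditions: M_0 = M_2 = 0.
Solving the tridiagonal system: M_0 = 0, M_1 = -3/8, M_2 = 0.
On [0, 2], s'(x) = b_1 + 2c_1·x + 3d_1·x² with b_1 = Δ_1 - h_1(2M_1 + M_2)/6 = -3/4, c_1 = M_1/2 = -3/16, d_1 = (M_2 - M_1)/(6h_1) = 1/32. So s'(0) = -3/4.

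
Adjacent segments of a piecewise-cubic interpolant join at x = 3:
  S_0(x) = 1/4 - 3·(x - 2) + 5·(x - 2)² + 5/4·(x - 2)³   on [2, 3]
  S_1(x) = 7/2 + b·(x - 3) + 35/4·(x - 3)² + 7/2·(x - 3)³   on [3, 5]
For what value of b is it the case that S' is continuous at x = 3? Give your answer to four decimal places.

S_0'(x) = -3 + 10·(x - 2) + 15/4·(x - 2)², so S_0'(3) = 43/4. On the right, S_1'(3) = b, so b = 43/4.

10.7500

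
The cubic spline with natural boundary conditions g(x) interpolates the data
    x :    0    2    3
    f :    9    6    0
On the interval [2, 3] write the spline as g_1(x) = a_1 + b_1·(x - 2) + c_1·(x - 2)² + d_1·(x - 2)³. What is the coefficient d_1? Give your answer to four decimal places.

0.7500

Write m_i for g''(x_i). With h_i = 2, 1 and divided differences Δ_i = -3/2, -6, the continuity of g' gives the tridiagonal system
  2·m_0 + 6·m_1 + 1·m_2 = 6(Δ_1 - Δ_0) = -27
Natural end conditions: m_0 = m_2 = 0.
Forward elimination and back-substitution give m_0 = 0, m_1 = -9/2, m_2 = 0.
On [2, 3], with g_1(x) = a_1 + b_1·(x - 2) + c_1·(x - 2)² + d_1·(x - 2)³: c_1 = m_1/2 = -9/4, d_1 = (m_2 - m_1)/(6h_1) = 3/4, b_1 = Δ_1 - h_1(2m_1 + m_2)/6 = -9/2.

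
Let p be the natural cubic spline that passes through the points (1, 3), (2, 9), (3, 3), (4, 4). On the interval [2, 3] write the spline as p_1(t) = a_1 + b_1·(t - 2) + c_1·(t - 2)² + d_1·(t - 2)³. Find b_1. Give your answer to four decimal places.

-1.3333

With M_i denoting the second derivative at x_i, h_i = 1, 1, 1, and Δ_i = (y_(i+1) − y_i)/h_i = 6, -6, 1:
  1·M_0 + 4·M_1 + 1·M_2 = 6(Δ_1 - Δ_0) = -72
  1·M_1 + 4·M_2 + 1·M_3 = 6(Δ_2 - Δ_1) = 42
Natural end conditions: M_0 = M_3 = 0.
Solving the tridiagonal system: M_0 = 0, M_1 = -22, M_2 = 16, M_3 = 0.
On [2, 3], with p_1(t) = a_1 + b_1·(t - 2) + c_1·(t - 2)² + d_1·(t - 2)³: c_1 = M_1/2 = -11, d_1 = (M_2 - M_1)/(6h_1) = 19/3, b_1 = Δ_1 - h_1(2M_1 + M_2)/6 = -4/3.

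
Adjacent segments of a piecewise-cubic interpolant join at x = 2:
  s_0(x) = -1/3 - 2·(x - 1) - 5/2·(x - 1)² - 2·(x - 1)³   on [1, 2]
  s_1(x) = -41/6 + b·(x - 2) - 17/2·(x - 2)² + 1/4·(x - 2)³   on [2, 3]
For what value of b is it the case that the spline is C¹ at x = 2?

-13

s_0'(x) = -2 - 5·(x - 1) - 6·(x - 1)², so s_0'(2) = -13. On the right, s_1'(2) = b, so b = -13.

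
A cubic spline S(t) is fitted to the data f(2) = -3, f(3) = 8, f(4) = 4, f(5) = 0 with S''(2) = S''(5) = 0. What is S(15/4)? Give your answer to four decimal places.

Write m_i for S''(x_i). With h_i = 1, 1, 1 and divided differences Δ_i = 11, -4, -4, the continuity of S' gives the tridiagonal system
  1·m_0 + 4·m_1 + 1·m_2 = 6(Δ_1 - Δ_0) = -90
  1·m_1 + 4·m_2 + 1·m_3 = 6(Δ_2 - Δ_1) = 0
Natural end conditions: m_0 = m_3 = 0.
Solving: m_0 = 0, m_1 = -24, m_2 = 6, m_3 = 0.
On [3, 4], S(t) = 8 + 3·(t - 3) - 12·(t - 3)² + 5·(t - 3)³.
With (t - 3) = 3/4: S(15/4) = 359/64.

5.6094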